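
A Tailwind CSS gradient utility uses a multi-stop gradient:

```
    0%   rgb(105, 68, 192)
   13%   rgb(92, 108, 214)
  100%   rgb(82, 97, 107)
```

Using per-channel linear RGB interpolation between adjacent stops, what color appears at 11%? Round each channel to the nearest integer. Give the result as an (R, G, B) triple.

11% lies between the 0% and 13% stops, so the local fraction is t = (11 − 0)/(13 − 0) = 11/13 ≈ 0.8462.
R = 105 + 0.8462 × (92 − 105) = 93.999 → 94
G = 68 + 0.8462 × (108 − 68) = 101.848 → 102
B = 192 + 0.8462 × (214 − 192) = 210.616 → 211

(94, 102, 211)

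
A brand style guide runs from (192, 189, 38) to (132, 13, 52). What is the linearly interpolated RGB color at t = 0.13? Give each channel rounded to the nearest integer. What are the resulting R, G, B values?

(184, 166, 40)

R = 192 + 0.13 × (132 − 192) = 192 + 0.13 × -60 = 184.2 → 184
G = 189 + 0.13 × (13 − 189) = 189 + 0.13 × -176 = 166.12 → 166
B = 38 + 0.13 × (52 − 38) = 38 + 0.13 × 14 = 39.82 → 40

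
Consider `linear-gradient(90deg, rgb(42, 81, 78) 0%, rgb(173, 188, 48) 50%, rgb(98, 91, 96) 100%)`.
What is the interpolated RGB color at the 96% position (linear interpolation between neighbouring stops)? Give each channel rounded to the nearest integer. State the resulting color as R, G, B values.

(104, 99, 92)

96% lies between the 50% and 100% stops, so the local fraction is t = (96 − 50)/(100 − 50) = 46/50 ≈ 0.92.
R = 173 + 0.92 × (98 − 173) = 104 → 104
G = 188 + 0.92 × (91 − 188) = 98.76 → 99
B = 48 + 0.92 × (96 − 48) = 92.16 → 92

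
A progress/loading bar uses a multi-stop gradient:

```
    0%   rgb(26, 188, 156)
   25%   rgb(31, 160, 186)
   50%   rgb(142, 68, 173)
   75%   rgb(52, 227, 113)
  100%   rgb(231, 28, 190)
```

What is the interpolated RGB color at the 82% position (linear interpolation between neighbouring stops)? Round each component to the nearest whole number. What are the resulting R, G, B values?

(102, 171, 135)

82% lies between the 75% and 100% stops, so the local fraction is t = (82 − 75)/(100 − 75) = 7/25 ≈ 0.28.
R = 52 + 0.28 × (231 − 52) = 102.12 → 102
G = 227 + 0.28 × (28 − 227) = 171.28 → 171
B = 113 + 0.28 × (190 − 113) = 134.56 → 135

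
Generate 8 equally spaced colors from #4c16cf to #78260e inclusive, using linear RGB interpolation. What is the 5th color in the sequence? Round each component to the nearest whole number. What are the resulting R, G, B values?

(101, 31, 97)

With 8 swatches and endpoints inclusive, swatch 5 sits at t = (5 − 1)/(8 − 1) = 4/7 ≈ 0.5714.
#4c16cf → (76, 22, 207); #78260e → (120, 38, 14).
R = 76 + 0.5714 × (120 − 76) = 101.142 → 101
G = 22 + 0.5714 × (38 − 22) = 31.142 → 31
B = 207 + 0.5714 × (14 − 207) = 96.72 → 97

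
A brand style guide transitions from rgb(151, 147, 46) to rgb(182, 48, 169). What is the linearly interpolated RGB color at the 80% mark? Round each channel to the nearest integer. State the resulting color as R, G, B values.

(176, 68, 144)

80% corresponds to t = 0.8.
R = 151 + 0.8 × (182 − 151) = 151 + 0.8 × 31 = 175.8 → 176
G = 147 + 0.8 × (48 − 147) = 147 + 0.8 × -99 = 67.8 → 68
B = 46 + 0.8 × (169 − 46) = 46 + 0.8 × 123 = 144.4 → 144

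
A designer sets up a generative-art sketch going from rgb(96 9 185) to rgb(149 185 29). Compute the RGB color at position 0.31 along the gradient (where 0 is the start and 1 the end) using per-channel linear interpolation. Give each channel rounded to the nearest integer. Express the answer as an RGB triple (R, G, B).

(112, 64, 137)

R = 96 + 0.31 × (149 − 96) = 96 + 0.31 × 53 = 112.43 → 112
G = 9 + 0.31 × (185 − 9) = 9 + 0.31 × 176 = 63.56 → 64
B = 185 + 0.31 × (29 − 185) = 185 + 0.31 × -156 = 136.64 → 137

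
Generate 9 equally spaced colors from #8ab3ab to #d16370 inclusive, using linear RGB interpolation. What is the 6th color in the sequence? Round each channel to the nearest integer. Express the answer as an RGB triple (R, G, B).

With 9 swatches and endpoints inclusive, swatch 6 sits at t = (6 − 1)/(9 − 1) = 5/8 ≈ 0.625.
#8ab3ab → (138, 179, 171); #d16370 → (209, 99, 112).
R = 138 + 0.625 × (209 − 138) = 182.375 → 182
G = 179 + 0.625 × (99 − 179) = 129 → 129
B = 171 + 0.625 × (112 − 171) = 134.125 → 134

(182, 129, 134)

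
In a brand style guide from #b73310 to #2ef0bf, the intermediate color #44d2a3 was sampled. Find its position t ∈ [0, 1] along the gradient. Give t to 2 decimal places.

Invert the lerp on the G channel (largest span, 189): t = (210 − 51) / (240 − 51) = 159/189 = 0.84127.
Check on R: (68 − 183)/(46 − 183) = 0.8394 ✓

0.84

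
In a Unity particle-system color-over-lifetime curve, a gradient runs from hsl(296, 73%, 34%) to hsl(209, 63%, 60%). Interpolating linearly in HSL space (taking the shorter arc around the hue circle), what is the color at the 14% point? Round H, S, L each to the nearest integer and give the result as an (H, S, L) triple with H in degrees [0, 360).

Hue arc: Δh = 209 − 296 = -87° (|Δh| ≤ 180, already the shorter path).
H = 296 + 0.14 × (-87) = 283.82 → 284°
S = 73 + 0.14 × (63 − 73) = 71.6 → 72%
L = 34 + 0.14 × (60 − 34) = 37.64 → 38%

(284, 72, 38)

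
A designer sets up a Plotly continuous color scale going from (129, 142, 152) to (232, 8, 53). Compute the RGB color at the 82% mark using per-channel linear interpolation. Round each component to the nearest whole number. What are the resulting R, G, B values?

82% corresponds to t = 0.82.
R = 129 + 0.82 × (232 − 129) = 129 + 0.82 × 103 = 213.46 → 213
G = 142 + 0.82 × (8 − 142) = 142 + 0.82 × -134 = 32.12 → 32
B = 152 + 0.82 × (53 − 152) = 152 + 0.82 × -99 = 70.82 → 71
So the blended color is (213, 32, 71), about #d52047.

(213, 32, 71)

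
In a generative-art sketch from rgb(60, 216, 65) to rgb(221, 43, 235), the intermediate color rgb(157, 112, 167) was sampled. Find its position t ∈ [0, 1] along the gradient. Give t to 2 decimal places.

0.60

Invert the lerp on the G channel (largest span, 173): t = (112 − 216) / (43 − 216) = -104/-173 = 0.60116.
Check on R: (157 − 60)/(221 − 60) = 0.6025 ✓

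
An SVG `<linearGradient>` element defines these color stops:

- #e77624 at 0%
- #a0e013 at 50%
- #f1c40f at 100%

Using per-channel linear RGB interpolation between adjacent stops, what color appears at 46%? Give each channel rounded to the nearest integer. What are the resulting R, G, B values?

(166, 216, 20)

46% lies between the 0% and 50% stops, so the local fraction is t = (46 − 0)/(50 − 0) = 46/50 ≈ 0.92.
#e77624 → (231, 118, 36); #a0e013 → (160, 224, 19).
R = 231 + 0.92 × (160 − 231) = 165.68 → 166
G = 118 + 0.92 × (224 − 118) = 215.52 → 216
B = 36 + 0.92 × (19 − 36) = 20.36 → 20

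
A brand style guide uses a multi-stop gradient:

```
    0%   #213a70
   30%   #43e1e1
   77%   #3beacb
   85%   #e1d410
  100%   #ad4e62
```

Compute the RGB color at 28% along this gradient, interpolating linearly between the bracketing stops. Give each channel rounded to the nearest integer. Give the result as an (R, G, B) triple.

(65, 214, 217)

28% lies between the 0% and 30% stops, so the local fraction is t = (28 − 0)/(30 − 0) = 28/30 ≈ 0.9333.
#213a70 → (33, 58, 112); #43e1e1 → (67, 225, 225).
R = 33 + 0.9333 × (67 − 33) = 64.732 → 65
G = 58 + 0.9333 × (225 − 58) = 213.861 → 214
B = 112 + 0.9333 × (225 − 112) = 217.463 → 217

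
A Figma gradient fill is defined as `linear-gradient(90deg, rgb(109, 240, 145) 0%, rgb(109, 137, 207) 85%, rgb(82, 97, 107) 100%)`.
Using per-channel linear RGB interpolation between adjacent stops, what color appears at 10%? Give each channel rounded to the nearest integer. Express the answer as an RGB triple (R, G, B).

(109, 228, 152)

10% lies between the 0% and 85% stops, so the local fraction is t = (10 − 0)/(85 − 0) = 10/85 ≈ 0.1176.
R = 109 + 0.1176 × (109 − 109) = 109 → 109
G = 240 + 0.1176 × (137 − 240) = 227.887 → 228
B = 145 + 0.1176 × (207 − 145) = 152.291 → 152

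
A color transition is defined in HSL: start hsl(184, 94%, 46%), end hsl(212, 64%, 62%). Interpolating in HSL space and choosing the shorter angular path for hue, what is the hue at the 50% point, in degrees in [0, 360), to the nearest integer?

Hue arc: Δh = 212 − 184 = 28° (|Δh| ≤ 180, already the shorter path).
H = 184 + 0.5 × (28) = 198 → 198°

198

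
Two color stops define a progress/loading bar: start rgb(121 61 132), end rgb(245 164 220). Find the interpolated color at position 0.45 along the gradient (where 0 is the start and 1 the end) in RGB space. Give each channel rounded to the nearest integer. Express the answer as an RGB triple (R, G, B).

(177, 107, 172)

R = 121 + 0.45 × (245 − 121) = 121 + 0.45 × 124 = 176.8 → 177
G = 61 + 0.45 × (164 − 61) = 61 + 0.45 × 103 = 107.35 → 107
B = 132 + 0.45 × (220 − 132) = 132 + 0.45 × 88 = 171.6 → 172
So the blended color is (177, 107, 172), about #b16bac.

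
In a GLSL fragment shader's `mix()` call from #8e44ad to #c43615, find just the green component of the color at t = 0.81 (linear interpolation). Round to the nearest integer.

G₁ = 68 (from #8e44ad), G₂ = 54 (from #c43615).
G = 68 + 0.81 × (54 − 68) = 56.66 → 57

57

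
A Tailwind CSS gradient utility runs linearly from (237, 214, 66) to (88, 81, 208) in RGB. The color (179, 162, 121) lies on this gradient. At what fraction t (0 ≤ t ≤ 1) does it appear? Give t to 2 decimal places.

Invert the lerp on the R channel (largest span, 149): t = (179 − 237) / (88 − 237) = -58/-149 = 0.38926.
Check on G: (162 − 214)/(81 − 214) = 0.391 ✓

0.39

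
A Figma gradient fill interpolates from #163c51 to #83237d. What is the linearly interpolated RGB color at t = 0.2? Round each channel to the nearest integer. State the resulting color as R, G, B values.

#163c51 → (22, 60, 81); #83237d → (131, 35, 125).
R = 22 + 0.2 × (131 − 22) = 22 + 0.2 × 109 = 43.8 → 44
G = 60 + 0.2 × (35 − 60) = 60 + 0.2 × -25 = 55 → 55
B = 81 + 0.2 × (125 − 81) = 81 + 0.2 × 44 = 89.8 → 90
So the blended color is (44, 55, 90), about #2c375a.

(44, 55, 90)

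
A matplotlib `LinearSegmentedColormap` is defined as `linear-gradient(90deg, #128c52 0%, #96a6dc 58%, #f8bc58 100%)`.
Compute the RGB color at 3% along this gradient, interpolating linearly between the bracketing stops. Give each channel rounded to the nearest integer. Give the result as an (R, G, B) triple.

3% lies between the 0% and 58% stops, so the local fraction is t = (3 − 0)/(58 − 0) = 3/58 ≈ 0.0517.
#128c52 → (18, 140, 82); #96a6dc → (150, 166, 220).
R = 18 + 0.0517 × (150 − 18) = 24.824 → 25
G = 140 + 0.0517 × (166 − 140) = 141.344 → 141
B = 82 + 0.0517 × (220 − 82) = 89.135 → 89

(25, 141, 89)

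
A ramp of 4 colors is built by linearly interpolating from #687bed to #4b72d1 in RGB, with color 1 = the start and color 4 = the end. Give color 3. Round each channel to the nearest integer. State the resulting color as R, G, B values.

With 4 swatches and endpoints inclusive, swatch 3 sits at t = (3 − 1)/(4 − 1) = 2/3 ≈ 0.6667.
#687bed → (104, 123, 237); #4b72d1 → (75, 114, 209).
R = 104 + 0.6667 × (75 − 104) = 84.666 → 85
G = 123 + 0.6667 × (114 − 123) = 117 → 117
B = 237 + 0.6667 × (209 − 237) = 218.332 → 218

(85, 117, 218)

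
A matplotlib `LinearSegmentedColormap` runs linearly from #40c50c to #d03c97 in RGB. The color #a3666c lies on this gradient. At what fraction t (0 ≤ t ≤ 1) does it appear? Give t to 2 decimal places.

Invert the lerp on the R channel (largest span, 144): t = (163 − 64) / (208 − 64) = 99/144 = 0.6875.
Check on G: (102 − 197)/(60 − 197) = 0.6934 ✓

0.69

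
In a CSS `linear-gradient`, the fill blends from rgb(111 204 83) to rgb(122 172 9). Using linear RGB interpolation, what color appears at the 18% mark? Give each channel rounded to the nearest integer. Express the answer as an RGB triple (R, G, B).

(113, 198, 70)

18% corresponds to t = 0.18.
R = 111 + 0.18 × (122 − 111) = 111 + 0.18 × 11 = 112.98 → 113
G = 204 + 0.18 × (172 − 204) = 204 + 0.18 × -32 = 198.24 → 198
B = 83 + 0.18 × (9 − 83) = 83 + 0.18 × -74 = 69.68 → 70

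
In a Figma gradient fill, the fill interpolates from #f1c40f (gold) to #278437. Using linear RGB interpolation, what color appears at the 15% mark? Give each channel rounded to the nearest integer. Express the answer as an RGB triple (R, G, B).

#f1c40f → (241, 196, 15); #278437 → (39, 132, 55).
15% corresponds to t = 0.15.
R = 241 + 0.15 × (39 − 241) = 241 + 0.15 × -202 = 210.7 → 211
G = 196 + 0.15 × (132 − 196) = 196 + 0.15 × -64 = 186.4 → 186
B = 15 + 0.15 × (55 − 15) = 15 + 0.15 × 40 = 21 → 21

(211, 186, 21)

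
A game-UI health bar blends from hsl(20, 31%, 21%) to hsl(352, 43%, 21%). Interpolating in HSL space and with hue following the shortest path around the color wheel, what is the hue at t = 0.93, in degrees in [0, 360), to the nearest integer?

Hue: 352 − 20 = 332°, but |332| > 180 so the shorter arc goes the other way: Δh = 332 − 360 = -28°.
H = 20 + 0.93 × (-28) = -6.04 → -6 → -6 mod 360 = 354°

354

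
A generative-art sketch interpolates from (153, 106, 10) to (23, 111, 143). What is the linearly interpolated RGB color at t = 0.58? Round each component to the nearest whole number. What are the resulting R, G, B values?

R = 153 + 0.58 × (23 − 153) = 153 + 0.58 × -130 = 77.6 → 78
G = 106 + 0.58 × (111 − 106) = 106 + 0.58 × 5 = 108.9 → 109
B = 10 + 0.58 × (143 − 10) = 10 + 0.58 × 133 = 87.14 → 87
So the blended color is (78, 109, 87), about #4e6d57.

(78, 109, 87)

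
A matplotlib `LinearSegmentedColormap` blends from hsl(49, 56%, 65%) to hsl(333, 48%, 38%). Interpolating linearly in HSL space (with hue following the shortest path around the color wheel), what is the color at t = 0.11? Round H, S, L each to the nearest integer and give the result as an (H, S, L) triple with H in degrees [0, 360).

Hue: 333 − 49 = 284°, but |284| > 180 so the shorter arc goes the other way: Δh = 284 − 360 = -76°.
H = 49 + 0.11 × (-76) = 40.64 → 41°
S = 56 + 0.11 × (48 − 56) = 55.12 → 55%
L = 65 + 0.11 × (38 − 65) = 62.03 → 62%

(41, 55, 62)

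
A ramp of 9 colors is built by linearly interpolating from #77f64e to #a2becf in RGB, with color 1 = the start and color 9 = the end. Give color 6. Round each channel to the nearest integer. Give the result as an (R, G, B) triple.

(146, 211, 159)

With 9 swatches and endpoints inclusive, swatch 6 sits at t = (6 − 1)/(9 − 1) = 5/8 ≈ 0.625.
#77f64e → (119, 246, 78); #a2becf → (162, 190, 207).
R = 119 + 0.625 × (162 − 119) = 145.875 → 146
G = 246 + 0.625 × (190 − 246) = 211 → 211
B = 78 + 0.625 × (207 − 78) = 158.625 → 159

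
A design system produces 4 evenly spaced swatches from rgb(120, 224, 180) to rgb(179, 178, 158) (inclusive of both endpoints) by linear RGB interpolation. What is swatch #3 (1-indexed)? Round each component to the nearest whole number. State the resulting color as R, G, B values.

(159, 193, 165)

With 4 swatches and endpoints inclusive, swatch 3 sits at t = (3 − 1)/(4 − 1) = 2/3 ≈ 0.6667.
R = 120 + 0.6667 × (179 − 120) = 159.335 → 159
G = 224 + 0.6667 × (178 − 224) = 193.332 → 193
B = 180 + 0.6667 × (158 − 180) = 165.333 → 165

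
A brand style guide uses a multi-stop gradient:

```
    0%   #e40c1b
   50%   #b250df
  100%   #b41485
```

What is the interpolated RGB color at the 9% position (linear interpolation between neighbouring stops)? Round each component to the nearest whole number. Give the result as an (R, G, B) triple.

(219, 24, 62)

9% lies between the 0% and 50% stops, so the local fraction is t = (9 − 0)/(50 − 0) = 9/50 ≈ 0.18.
#e40c1b → (228, 12, 27); #b250df → (178, 80, 223).
R = 228 + 0.18 × (178 − 228) = 219 → 219
G = 12 + 0.18 × (80 − 12) = 24.24 → 24
B = 27 + 0.18 × (223 − 27) = 62.28 → 62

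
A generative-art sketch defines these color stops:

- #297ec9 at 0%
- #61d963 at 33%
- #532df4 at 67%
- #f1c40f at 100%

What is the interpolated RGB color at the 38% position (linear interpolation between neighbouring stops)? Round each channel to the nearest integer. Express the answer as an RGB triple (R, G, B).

(95, 192, 120)

38% lies between the 33% and 67% stops, so the local fraction is t = (38 − 33)/(67 − 33) = 5/34 ≈ 0.1471.
#61d963 → (97, 217, 99); #532df4 → (83, 45, 244).
R = 97 + 0.1471 × (83 − 97) = 94.941 → 95
G = 217 + 0.1471 × (45 − 217) = 191.699 → 192
B = 99 + 0.1471 × (244 − 99) = 120.329 → 120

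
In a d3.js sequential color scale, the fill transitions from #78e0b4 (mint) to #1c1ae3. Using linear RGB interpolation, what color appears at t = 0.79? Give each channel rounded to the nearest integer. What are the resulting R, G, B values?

(47, 68, 217)

#78e0b4 → (120, 224, 180); #1c1ae3 → (28, 26, 227).
R = 120 + 0.79 × (28 − 120) = 120 + 0.79 × -92 = 47.32 → 47
G = 224 + 0.79 × (26 − 224) = 224 + 0.79 × -198 = 67.58 → 68
B = 180 + 0.79 × (227 − 180) = 180 + 0.79 × 47 = 217.13 → 217
So the blended color is (47, 68, 217), about #2f44d9.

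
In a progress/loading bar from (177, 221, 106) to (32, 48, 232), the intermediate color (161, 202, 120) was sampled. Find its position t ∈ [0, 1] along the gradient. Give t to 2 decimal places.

Invert the lerp on the G channel (largest span, 173): t = (202 − 221) / (48 − 221) = -19/-173 = 0.10983.
Check on R: (161 − 177)/(32 − 177) = 0.1103 ✓

0.11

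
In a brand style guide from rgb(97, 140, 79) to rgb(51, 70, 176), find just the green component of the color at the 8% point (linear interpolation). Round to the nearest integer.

G = 140 + 0.08 × (70 − 140) = 134.4 → 134

134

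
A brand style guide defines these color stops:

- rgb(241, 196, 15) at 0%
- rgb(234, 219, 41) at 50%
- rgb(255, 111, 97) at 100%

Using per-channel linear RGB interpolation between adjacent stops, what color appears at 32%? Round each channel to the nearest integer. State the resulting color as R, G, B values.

32% lies between the 0% and 50% stops, so the local fraction is t = (32 − 0)/(50 − 0) = 32/50 ≈ 0.64.
R = 241 + 0.64 × (234 − 241) = 236.52 → 237
G = 196 + 0.64 × (219 − 196) = 210.72 → 211
B = 15 + 0.64 × (41 − 15) = 31.64 → 32

(237, 211, 32)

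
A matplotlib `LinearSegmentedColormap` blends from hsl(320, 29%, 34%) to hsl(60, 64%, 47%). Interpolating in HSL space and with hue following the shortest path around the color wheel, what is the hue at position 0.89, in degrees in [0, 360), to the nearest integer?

Hue: 60 − 320 = -260°, but |-260| > 180 so the shorter arc goes the other way: Δh = -260 + 360 = 100°.
H = 320 + 0.89 × (100) = 409 → 409 → 409 mod 360 = 49°

49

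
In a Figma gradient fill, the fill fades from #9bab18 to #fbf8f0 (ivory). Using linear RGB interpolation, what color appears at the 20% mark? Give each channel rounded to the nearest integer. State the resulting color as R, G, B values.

(174, 186, 67)

#9bab18 → (155, 171, 24); #fbf8f0 → (251, 248, 240).
20% corresponds to t = 0.2.
R = 155 + 0.2 × (251 − 155) = 155 + 0.2 × 96 = 174.2 → 174
G = 171 + 0.2 × (248 − 171) = 171 + 0.2 × 77 = 186.4 → 186
B = 24 + 0.2 × (240 − 24) = 24 + 0.2 × 216 = 67.2 → 67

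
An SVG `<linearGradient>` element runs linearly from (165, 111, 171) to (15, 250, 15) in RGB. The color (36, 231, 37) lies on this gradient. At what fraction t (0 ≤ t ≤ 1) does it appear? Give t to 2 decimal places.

Invert the lerp on the B channel (largest span, 156): t = (37 − 171) / (15 − 171) = -134/-156 = 0.85897.
Check on R: (36 − 165)/(15 − 165) = 0.86 ✓

0.86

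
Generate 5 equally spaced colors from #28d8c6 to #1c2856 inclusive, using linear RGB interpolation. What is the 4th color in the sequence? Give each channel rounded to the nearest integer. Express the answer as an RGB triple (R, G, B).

With 5 swatches and endpoints inclusive, swatch 4 sits at t = (4 − 1)/(5 − 1) = 3/4 ≈ 0.75.
#28d8c6 → (40, 216, 198); #1c2856 → (28, 40, 86).
R = 40 + 0.75 × (28 − 40) = 31 → 31
G = 216 + 0.75 × (40 − 216) = 84 → 84
B = 198 + 0.75 × (86 − 198) = 114 → 114

(31, 84, 114)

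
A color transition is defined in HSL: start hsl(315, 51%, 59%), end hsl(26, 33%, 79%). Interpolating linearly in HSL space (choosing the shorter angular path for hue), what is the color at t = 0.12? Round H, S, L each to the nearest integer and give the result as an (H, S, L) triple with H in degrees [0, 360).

(324, 49, 61)

Hue: 26 − 315 = -289°, but |-289| > 180 so the shorter arc goes the other way: Δh = -289 + 360 = 71°.
H = 315 + 0.12 × (71) = 323.52 → 324°
S = 51 + 0.12 × (33 − 51) = 48.84 → 49%
L = 59 + 0.12 × (79 − 59) = 61.4 → 61%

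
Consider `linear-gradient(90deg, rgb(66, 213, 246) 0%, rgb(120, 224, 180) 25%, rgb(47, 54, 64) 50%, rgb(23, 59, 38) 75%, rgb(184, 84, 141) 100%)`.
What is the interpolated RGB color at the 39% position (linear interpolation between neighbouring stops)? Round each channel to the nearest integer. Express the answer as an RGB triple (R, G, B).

39% lies between the 25% and 50% stops, so the local fraction is t = (39 − 25)/(50 − 25) = 14/25 ≈ 0.56.
R = 120 + 0.56 × (47 − 120) = 79.12 → 79
G = 224 + 0.56 × (54 − 224) = 128.8 → 129
B = 180 + 0.56 × (64 − 180) = 115.04 → 115

(79, 129, 115)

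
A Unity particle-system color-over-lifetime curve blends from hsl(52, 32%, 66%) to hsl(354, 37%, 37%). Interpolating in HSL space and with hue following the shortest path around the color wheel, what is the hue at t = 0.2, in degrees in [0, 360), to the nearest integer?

Hue: 354 − 52 = 302°, but |302| > 180 so the shorter arc goes the other way: Δh = 302 − 360 = -58°.
H = 52 + 0.2 × (-58) = 40.4 → 40°

40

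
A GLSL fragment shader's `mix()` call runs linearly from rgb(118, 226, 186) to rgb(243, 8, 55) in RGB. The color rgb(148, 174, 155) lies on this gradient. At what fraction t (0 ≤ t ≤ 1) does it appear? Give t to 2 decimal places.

0.24

Invert the lerp on the G channel (largest span, 218): t = (174 − 226) / (8 − 226) = -52/-218 = 0.23853.
Check on R: (148 − 118)/(243 − 118) = 0.24 ✓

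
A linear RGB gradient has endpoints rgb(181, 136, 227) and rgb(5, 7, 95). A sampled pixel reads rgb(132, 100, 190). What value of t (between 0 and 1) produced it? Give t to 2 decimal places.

Invert the lerp on the R channel (largest span, 176): t = (132 − 181) / (5 − 181) = -49/-176 = 0.27841.
Check on G: (100 − 136)/(7 − 136) = 0.2791 ✓

0.28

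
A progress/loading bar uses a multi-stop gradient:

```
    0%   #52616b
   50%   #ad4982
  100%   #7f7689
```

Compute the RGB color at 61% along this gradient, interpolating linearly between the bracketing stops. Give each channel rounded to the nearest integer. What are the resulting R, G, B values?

61% lies between the 50% and 100% stops, so the local fraction is t = (61 − 50)/(100 − 50) = 11/50 ≈ 0.22.
#ad4982 → (173, 73, 130); #7f7689 → (127, 118, 137).
R = 173 + 0.22 × (127 − 173) = 162.88 → 163
G = 73 + 0.22 × (118 − 73) = 82.9 → 83
B = 130 + 0.22 × (137 − 130) = 131.54 → 132

(163, 83, 132)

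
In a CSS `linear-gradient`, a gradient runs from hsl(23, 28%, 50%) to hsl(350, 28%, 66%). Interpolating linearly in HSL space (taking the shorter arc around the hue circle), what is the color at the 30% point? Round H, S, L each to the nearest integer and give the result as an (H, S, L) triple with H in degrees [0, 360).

Hue: 350 − 23 = 327°, but |327| > 180 so the shorter arc goes the other way: Δh = 327 − 360 = -33°.
H = 23 + 0.3 × (-33) = 13.1 → 13°
S = 28 + 0.3 × (28 − 28) = 28 → 28%
L = 50 + 0.3 × (66 − 50) = 54.8 → 55%

(13, 28, 55)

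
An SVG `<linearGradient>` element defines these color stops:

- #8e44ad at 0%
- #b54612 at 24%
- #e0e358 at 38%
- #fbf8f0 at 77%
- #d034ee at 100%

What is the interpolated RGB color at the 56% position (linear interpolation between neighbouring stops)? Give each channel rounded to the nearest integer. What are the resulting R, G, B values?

(236, 237, 158)

56% lies between the 38% and 77% stops, so the local fraction is t = (56 − 38)/(77 − 38) = 18/39 ≈ 0.4615.
#e0e358 → (224, 227, 88); #fbf8f0 → (251, 248, 240).
R = 224 + 0.4615 × (251 − 224) = 236.46 → 236
G = 227 + 0.4615 × (248 − 227) = 236.691 → 237
B = 88 + 0.4615 × (240 − 88) = 158.148 → 158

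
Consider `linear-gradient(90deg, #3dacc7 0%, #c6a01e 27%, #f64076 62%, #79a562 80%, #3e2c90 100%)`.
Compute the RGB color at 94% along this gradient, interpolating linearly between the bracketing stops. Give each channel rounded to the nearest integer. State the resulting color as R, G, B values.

(80, 80, 130)

94% lies between the 80% and 100% stops, so the local fraction is t = (94 − 80)/(100 − 80) = 14/20 ≈ 0.7.
#79a562 → (121, 165, 98); #3e2c90 → (62, 44, 144).
R = 121 + 0.7 × (62 − 121) = 79.7 → 80
G = 165 + 0.7 × (44 − 165) = 80.3 → 80
B = 98 + 0.7 × (144 − 98) = 130.2 → 130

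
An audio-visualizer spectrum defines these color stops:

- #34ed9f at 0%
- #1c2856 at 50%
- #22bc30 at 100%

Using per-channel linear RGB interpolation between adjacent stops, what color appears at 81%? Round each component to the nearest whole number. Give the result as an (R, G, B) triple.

(32, 132, 62)

81% lies between the 50% and 100% stops, so the local fraction is t = (81 − 50)/(100 − 50) = 31/50 ≈ 0.62.
#1c2856 → (28, 40, 86); #22bc30 → (34, 188, 48).
R = 28 + 0.62 × (34 − 28) = 31.72 → 32
G = 40 + 0.62 × (188 − 40) = 131.76 → 132
B = 86 + 0.62 × (48 − 86) = 62.44 → 62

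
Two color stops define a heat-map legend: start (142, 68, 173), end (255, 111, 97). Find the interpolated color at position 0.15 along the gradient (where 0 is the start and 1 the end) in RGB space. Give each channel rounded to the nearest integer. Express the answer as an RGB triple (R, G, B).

(159, 74, 162)

R = 142 + 0.15 × (255 − 142) = 142 + 0.15 × 113 = 158.95 → 159
G = 68 + 0.15 × (111 − 68) = 68 + 0.15 × 43 = 74.45 → 74
B = 173 + 0.15 × (97 − 173) = 173 + 0.15 × -76 = 161.6 → 162
So the blended color is (159, 74, 162), about #9f4aa2.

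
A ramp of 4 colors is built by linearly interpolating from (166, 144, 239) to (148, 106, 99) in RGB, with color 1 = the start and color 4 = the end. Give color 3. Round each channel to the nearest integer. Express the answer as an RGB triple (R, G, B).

(154, 119, 146)

With 4 swatches and endpoints inclusive, swatch 3 sits at t = (3 − 1)/(4 − 1) = 2/3 ≈ 0.6667.
R = 166 + 0.6667 × (148 − 166) = 153.999 → 154
G = 144 + 0.6667 × (106 − 144) = 118.665 → 119
B = 239 + 0.6667 × (99 − 239) = 145.662 → 146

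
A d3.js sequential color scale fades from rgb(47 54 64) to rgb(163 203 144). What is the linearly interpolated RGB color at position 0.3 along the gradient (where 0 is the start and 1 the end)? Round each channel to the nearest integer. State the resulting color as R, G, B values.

R = 47 + 0.3 × (163 − 47) = 47 + 0.3 × 116 = 81.8 → 82
G = 54 + 0.3 × (203 − 54) = 54 + 0.3 × 149 = 98.7 → 99
B = 64 + 0.3 × (144 − 64) = 64 + 0.3 × 80 = 88 → 88
So the blended color is (82, 99, 88), about #526358.

(82, 99, 88)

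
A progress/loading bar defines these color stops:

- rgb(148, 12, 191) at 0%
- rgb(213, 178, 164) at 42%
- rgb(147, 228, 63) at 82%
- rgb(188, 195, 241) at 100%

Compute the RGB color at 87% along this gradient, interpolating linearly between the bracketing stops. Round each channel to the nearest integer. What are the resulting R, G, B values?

87% lies between the 82% and 100% stops, so the local fraction is t = (87 − 82)/(100 − 82) = 5/18 ≈ 0.2778.
R = 147 + 0.2778 × (188 − 147) = 158.39 → 158
G = 228 + 0.2778 × (195 − 228) = 218.833 → 219
B = 63 + 0.2778 × (241 − 63) = 112.448 → 112

(158, 219, 112)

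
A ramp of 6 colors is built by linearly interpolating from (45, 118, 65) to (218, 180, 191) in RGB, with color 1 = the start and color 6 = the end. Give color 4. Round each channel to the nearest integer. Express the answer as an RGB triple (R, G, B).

With 6 swatches and endpoints inclusive, swatch 4 sits at t = (4 − 1)/(6 − 1) = 3/5 ≈ 0.6.
R = 45 + 0.6 × (218 − 45) = 148.8 → 149
G = 118 + 0.6 × (180 − 118) = 155.2 → 155
B = 65 + 0.6 × (191 − 65) = 140.6 → 141

(149, 155, 141)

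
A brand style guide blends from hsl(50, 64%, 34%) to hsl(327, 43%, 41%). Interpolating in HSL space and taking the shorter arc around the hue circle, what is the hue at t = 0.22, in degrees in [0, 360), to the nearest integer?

Hue: 327 − 50 = 277°, but |277| > 180 so the shorter arc goes the other way: Δh = 277 − 360 = -83°.
H = 50 + 0.22 × (-83) = 31.74 → 32°

32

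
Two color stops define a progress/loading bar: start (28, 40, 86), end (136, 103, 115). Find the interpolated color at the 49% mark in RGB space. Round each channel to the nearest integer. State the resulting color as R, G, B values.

49% corresponds to t = 0.49.
R = 28 + 0.49 × (136 − 28) = 28 + 0.49 × 108 = 80.92 → 81
G = 40 + 0.49 × (103 − 40) = 40 + 0.49 × 63 = 70.87 → 71
B = 86 + 0.49 × (115 − 86) = 86 + 0.49 × 29 = 100.21 → 100
So the blended color is (81, 71, 100), about #514764.

(81, 71, 100)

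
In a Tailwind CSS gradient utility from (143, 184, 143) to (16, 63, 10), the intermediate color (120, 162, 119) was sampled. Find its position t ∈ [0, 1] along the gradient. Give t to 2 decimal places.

Invert the lerp on the B channel (largest span, 133): t = (119 − 143) / (10 − 143) = -24/-133 = 0.18045.
Check on R: (120 − 143)/(16 − 143) = 0.1811 ✓

0.18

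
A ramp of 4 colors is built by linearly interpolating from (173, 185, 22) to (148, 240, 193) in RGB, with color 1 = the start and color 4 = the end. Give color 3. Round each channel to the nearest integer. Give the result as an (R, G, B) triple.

(156, 222, 136)

With 4 swatches and endpoints inclusive, swatch 3 sits at t = (3 − 1)/(4 − 1) = 2/3 ≈ 0.6667.
R = 173 + 0.6667 × (148 − 173) = 156.333 → 156
G = 185 + 0.6667 × (240 − 185) = 221.668 → 222
B = 22 + 0.6667 × (193 − 22) = 136.006 → 136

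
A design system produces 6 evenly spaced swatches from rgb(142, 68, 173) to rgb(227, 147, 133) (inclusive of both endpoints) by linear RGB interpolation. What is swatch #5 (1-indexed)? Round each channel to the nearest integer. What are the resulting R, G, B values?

(210, 131, 141)

With 6 swatches and endpoints inclusive, swatch 5 sits at t = (5 − 1)/(6 − 1) = 4/5 ≈ 0.8.
R = 142 + 0.8 × (227 − 142) = 210 → 210
G = 68 + 0.8 × (147 − 68) = 131.2 → 131
B = 173 + 0.8 × (133 − 173) = 141 → 141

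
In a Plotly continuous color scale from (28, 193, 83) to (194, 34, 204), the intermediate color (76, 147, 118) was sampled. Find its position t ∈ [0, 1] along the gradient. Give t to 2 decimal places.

0.29

Invert the lerp on the R channel (largest span, 166): t = (76 − 28) / (194 − 28) = 48/166 = 0.28916.
Check on G: (147 − 193)/(34 − 193) = 0.2893 ✓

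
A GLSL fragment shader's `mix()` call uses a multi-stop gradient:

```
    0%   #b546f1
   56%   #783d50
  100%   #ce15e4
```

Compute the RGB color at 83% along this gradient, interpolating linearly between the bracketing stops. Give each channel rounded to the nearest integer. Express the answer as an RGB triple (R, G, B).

83% lies between the 56% and 100% stops, so the local fraction is t = (83 − 56)/(100 − 56) = 27/44 ≈ 0.6136.
#783d50 → (120, 61, 80); #ce15e4 → (206, 21, 228).
R = 120 + 0.6136 × (206 − 120) = 172.77 → 173
G = 61 + 0.6136 × (21 − 61) = 36.456 → 36
B = 80 + 0.6136 × (228 − 80) = 170.813 → 171

(173, 36, 171)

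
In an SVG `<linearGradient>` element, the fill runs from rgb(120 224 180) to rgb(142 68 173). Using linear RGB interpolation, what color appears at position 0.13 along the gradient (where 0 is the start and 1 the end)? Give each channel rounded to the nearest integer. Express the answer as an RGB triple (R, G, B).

R = 120 + 0.13 × (142 − 120) = 120 + 0.13 × 22 = 122.86 → 123
G = 224 + 0.13 × (68 − 224) = 224 + 0.13 × -156 = 203.72 → 204
B = 180 + 0.13 × (173 − 180) = 180 + 0.13 × -7 = 179.09 → 179

(123, 204, 179)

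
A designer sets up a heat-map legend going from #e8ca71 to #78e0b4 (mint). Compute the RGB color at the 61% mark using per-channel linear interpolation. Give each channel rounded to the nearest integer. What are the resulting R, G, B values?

#e8ca71 → (232, 202, 113); #78e0b4 → (120, 224, 180).
61% corresponds to t = 0.61.
R = 232 + 0.61 × (120 − 232) = 232 + 0.61 × -112 = 163.68 → 164
G = 202 + 0.61 × (224 − 202) = 202 + 0.61 × 22 = 215.42 → 215
B = 113 + 0.61 × (180 − 113) = 113 + 0.61 × 67 = 153.87 → 154

(164, 215, 154)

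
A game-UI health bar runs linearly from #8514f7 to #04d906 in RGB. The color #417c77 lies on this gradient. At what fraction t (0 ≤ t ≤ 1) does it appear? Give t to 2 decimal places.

0.53

Invert the lerp on the B channel (largest span, 241): t = (119 − 247) / (6 − 247) = -128/-241 = 0.53112.
Check on R: (65 − 133)/(4 − 133) = 0.5271 ✓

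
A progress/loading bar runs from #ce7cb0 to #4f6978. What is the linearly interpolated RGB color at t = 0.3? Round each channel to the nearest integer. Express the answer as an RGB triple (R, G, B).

#ce7cb0 → (206, 124, 176); #4f6978 → (79, 105, 120).
R = 206 + 0.3 × (79 − 206) = 206 + 0.3 × -127 = 167.9 → 168
G = 124 + 0.3 × (105 − 124) = 124 + 0.3 × -19 = 118.3 → 118
B = 176 + 0.3 × (120 − 176) = 176 + 0.3 × -56 = 159.2 → 159

(168, 118, 159)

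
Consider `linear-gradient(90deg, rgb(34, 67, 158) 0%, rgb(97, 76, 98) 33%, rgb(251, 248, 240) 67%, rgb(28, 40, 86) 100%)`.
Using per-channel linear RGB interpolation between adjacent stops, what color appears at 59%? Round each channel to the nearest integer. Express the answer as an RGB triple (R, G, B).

(215, 208, 207)

59% lies between the 33% and 67% stops, so the local fraction is t = (59 − 33)/(67 − 33) = 26/34 ≈ 0.7647.
R = 97 + 0.7647 × (251 − 97) = 214.764 → 215
G = 76 + 0.7647 × (248 − 76) = 207.528 → 208
B = 98 + 0.7647 × (240 − 98) = 206.587 → 207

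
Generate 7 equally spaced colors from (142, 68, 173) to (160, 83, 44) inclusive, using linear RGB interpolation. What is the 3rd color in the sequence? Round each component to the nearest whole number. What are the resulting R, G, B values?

(148, 73, 130)

With 7 swatches and endpoints inclusive, swatch 3 sits at t = (3 − 1)/(7 − 1) = 2/6 ≈ 0.3333.
R = 142 + 0.3333 × (160 − 142) = 147.999 → 148
G = 68 + 0.3333 × (83 − 68) = 72.999 → 73
B = 173 + 0.3333 × (44 − 173) = 130.004 → 130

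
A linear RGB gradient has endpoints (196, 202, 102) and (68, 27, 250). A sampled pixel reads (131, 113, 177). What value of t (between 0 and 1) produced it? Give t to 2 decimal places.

0.51

Invert the lerp on the G channel (largest span, 175): t = (113 − 202) / (27 − 202) = -89/-175 = 0.50857.
Check on R: (131 − 196)/(68 − 196) = 0.5078 ✓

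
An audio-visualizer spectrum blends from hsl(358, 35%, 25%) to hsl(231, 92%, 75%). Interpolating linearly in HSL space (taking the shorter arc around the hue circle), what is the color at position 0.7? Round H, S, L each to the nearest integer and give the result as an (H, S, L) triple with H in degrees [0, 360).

(269, 75, 60)

Hue arc: Δh = 231 − 358 = -127° (|Δh| ≤ 180, already the shorter path).
H = 358 + 0.7 × (-127) = 269.1 → 269°
S = 35 + 0.7 × (92 − 35) = 74.9 → 75%
L = 25 + 0.7 × (75 − 25) = 60 → 60%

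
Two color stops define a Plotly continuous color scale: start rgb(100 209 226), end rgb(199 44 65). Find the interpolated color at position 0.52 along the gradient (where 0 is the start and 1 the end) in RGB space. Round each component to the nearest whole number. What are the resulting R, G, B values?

(151, 123, 142)

R = 100 + 0.52 × (199 − 100) = 100 + 0.52 × 99 = 151.48 → 151
G = 209 + 0.52 × (44 − 209) = 209 + 0.52 × -165 = 123.2 → 123
B = 226 + 0.52 × (65 − 226) = 226 + 0.52 × -161 = 142.28 → 142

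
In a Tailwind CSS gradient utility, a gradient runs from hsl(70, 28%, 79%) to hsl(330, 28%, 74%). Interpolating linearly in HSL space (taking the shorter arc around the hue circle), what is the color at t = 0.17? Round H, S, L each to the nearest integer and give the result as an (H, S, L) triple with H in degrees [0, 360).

(53, 28, 78)

Hue: 330 − 70 = 260°, but |260| > 180 so the shorter arc goes the other way: Δh = 260 − 360 = -100°.
H = 70 + 0.17 × (-100) = 53 → 53°
S = 28 + 0.17 × (28 − 28) = 28 → 28%
L = 79 + 0.17 × (74 − 79) = 78.15 → 78%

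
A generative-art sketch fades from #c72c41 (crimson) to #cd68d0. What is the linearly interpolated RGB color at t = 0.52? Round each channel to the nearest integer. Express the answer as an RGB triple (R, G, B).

#c72c41 → (199, 44, 65); #cd68d0 → (205, 104, 208).
R = 199 + 0.52 × (205 − 199) = 199 + 0.52 × 6 = 202.12 → 202
G = 44 + 0.52 × (104 − 44) = 44 + 0.52 × 60 = 75.2 → 75
B = 65 + 0.52 × (208 − 65) = 65 + 0.52 × 143 = 139.36 → 139
So the blended color is (202, 75, 139), about #ca4b8b.

(202, 75, 139)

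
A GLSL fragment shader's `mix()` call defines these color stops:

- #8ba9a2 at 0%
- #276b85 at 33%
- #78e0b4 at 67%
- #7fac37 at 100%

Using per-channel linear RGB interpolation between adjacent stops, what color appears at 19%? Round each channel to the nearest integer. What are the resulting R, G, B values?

19% lies between the 0% and 33% stops, so the local fraction is t = (19 − 0)/(33 − 0) = 19/33 ≈ 0.5758.
#8ba9a2 → (139, 169, 162); #276b85 → (39, 107, 133).
R = 139 + 0.5758 × (39 − 139) = 81.42 → 81
G = 169 + 0.5758 × (107 − 169) = 133.3 → 133
B = 162 + 0.5758 × (133 − 162) = 145.302 → 145

(81, 133, 145)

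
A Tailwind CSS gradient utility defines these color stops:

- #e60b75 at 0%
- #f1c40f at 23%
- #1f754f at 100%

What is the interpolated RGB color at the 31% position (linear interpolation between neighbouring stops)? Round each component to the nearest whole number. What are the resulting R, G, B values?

(219, 188, 22)

31% lies between the 23% and 100% stops, so the local fraction is t = (31 − 23)/(100 − 23) = 8/77 ≈ 0.1039.
#f1c40f → (241, 196, 15); #1f754f → (31, 117, 79).
R = 241 + 0.1039 × (31 − 241) = 219.181 → 219
G = 196 + 0.1039 × (117 − 196) = 187.792 → 188
B = 15 + 0.1039 × (79 − 15) = 21.65 → 22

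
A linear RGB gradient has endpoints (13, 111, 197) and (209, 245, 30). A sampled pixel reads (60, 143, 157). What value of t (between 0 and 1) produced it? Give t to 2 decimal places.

0.24

Invert the lerp on the R channel (largest span, 196): t = (60 − 13) / (209 − 13) = 47/196 = 0.2398.
Check on G: (143 − 111)/(245 − 111) = 0.2388 ✓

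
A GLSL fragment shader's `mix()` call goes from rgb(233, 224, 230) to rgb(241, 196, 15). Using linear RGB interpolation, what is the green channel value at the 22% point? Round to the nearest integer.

218

G = 224 + 0.22 × (196 − 224) = 217.84 → 218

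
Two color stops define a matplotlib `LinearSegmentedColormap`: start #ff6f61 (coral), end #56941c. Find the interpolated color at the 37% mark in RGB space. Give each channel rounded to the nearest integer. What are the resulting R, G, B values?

(192, 125, 71)

#ff6f61 → (255, 111, 97); #56941c → (86, 148, 28).
37% corresponds to t = 0.37.
R = 255 + 0.37 × (86 − 255) = 255 + 0.37 × -169 = 192.47 → 192
G = 111 + 0.37 × (148 − 111) = 111 + 0.37 × 37 = 124.69 → 125
B = 97 + 0.37 × (28 − 97) = 97 + 0.37 × -69 = 71.47 → 71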